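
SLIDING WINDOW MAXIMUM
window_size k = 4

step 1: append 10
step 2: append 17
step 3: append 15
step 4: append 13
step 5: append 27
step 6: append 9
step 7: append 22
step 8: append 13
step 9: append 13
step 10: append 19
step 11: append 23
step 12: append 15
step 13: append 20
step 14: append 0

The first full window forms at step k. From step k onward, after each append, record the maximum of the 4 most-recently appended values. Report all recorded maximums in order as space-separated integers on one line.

Answer: 17 27 27 27 27 22 22 23 23 23 23

Derivation:
step 1: append 10 -> window=[10] (not full yet)
step 2: append 17 -> window=[10, 17] (not full yet)
step 3: append 15 -> window=[10, 17, 15] (not full yet)
step 4: append 13 -> window=[10, 17, 15, 13] -> max=17
step 5: append 27 -> window=[17, 15, 13, 27] -> max=27
step 6: append 9 -> window=[15, 13, 27, 9] -> max=27
step 7: append 22 -> window=[13, 27, 9, 22] -> max=27
step 8: append 13 -> window=[27, 9, 22, 13] -> max=27
step 9: append 13 -> window=[9, 22, 13, 13] -> max=22
step 10: append 19 -> window=[22, 13, 13, 19] -> max=22
step 11: append 23 -> window=[13, 13, 19, 23] -> max=23
step 12: append 15 -> window=[13, 19, 23, 15] -> max=23
step 13: append 20 -> window=[19, 23, 15, 20] -> max=23
step 14: append 0 -> window=[23, 15, 20, 0] -> max=23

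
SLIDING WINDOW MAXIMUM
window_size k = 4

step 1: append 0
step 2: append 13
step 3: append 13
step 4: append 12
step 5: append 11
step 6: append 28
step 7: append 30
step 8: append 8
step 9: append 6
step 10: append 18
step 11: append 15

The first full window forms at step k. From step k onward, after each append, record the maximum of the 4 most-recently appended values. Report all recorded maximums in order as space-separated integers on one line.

Answer: 13 13 28 30 30 30 30 18

Derivation:
step 1: append 0 -> window=[0] (not full yet)
step 2: append 13 -> window=[0, 13] (not full yet)
step 3: append 13 -> window=[0, 13, 13] (not full yet)
step 4: append 12 -> window=[0, 13, 13, 12] -> max=13
step 5: append 11 -> window=[13, 13, 12, 11] -> max=13
step 6: append 28 -> window=[13, 12, 11, 28] -> max=28
step 7: append 30 -> window=[12, 11, 28, 30] -> max=30
step 8: append 8 -> window=[11, 28, 30, 8] -> max=30
step 9: append 6 -> window=[28, 30, 8, 6] -> max=30
step 10: append 18 -> window=[30, 8, 6, 18] -> max=30
step 11: append 15 -> window=[8, 6, 18, 15] -> max=18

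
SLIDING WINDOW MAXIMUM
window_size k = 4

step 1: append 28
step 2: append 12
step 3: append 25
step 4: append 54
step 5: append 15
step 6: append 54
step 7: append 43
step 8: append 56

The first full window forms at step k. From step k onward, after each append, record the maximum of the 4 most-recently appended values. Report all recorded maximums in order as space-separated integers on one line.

Answer: 54 54 54 54 56

Derivation:
step 1: append 28 -> window=[28] (not full yet)
step 2: append 12 -> window=[28, 12] (not full yet)
step 3: append 25 -> window=[28, 12, 25] (not full yet)
step 4: append 54 -> window=[28, 12, 25, 54] -> max=54
step 5: append 15 -> window=[12, 25, 54, 15] -> max=54
step 6: append 54 -> window=[25, 54, 15, 54] -> max=54
step 7: append 43 -> window=[54, 15, 54, 43] -> max=54
step 8: append 56 -> window=[15, 54, 43, 56] -> max=56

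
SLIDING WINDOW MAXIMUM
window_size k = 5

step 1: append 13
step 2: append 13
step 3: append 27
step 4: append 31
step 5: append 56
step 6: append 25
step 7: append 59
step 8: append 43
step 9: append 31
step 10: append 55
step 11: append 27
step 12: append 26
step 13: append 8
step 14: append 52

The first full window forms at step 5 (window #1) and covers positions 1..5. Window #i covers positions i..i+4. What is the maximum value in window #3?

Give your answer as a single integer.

step 1: append 13 -> window=[13] (not full yet)
step 2: append 13 -> window=[13, 13] (not full yet)
step 3: append 27 -> window=[13, 13, 27] (not full yet)
step 4: append 31 -> window=[13, 13, 27, 31] (not full yet)
step 5: append 56 -> window=[13, 13, 27, 31, 56] -> max=56
step 6: append 25 -> window=[13, 27, 31, 56, 25] -> max=56
step 7: append 59 -> window=[27, 31, 56, 25, 59] -> max=59
Window #3 max = 59

Answer: 59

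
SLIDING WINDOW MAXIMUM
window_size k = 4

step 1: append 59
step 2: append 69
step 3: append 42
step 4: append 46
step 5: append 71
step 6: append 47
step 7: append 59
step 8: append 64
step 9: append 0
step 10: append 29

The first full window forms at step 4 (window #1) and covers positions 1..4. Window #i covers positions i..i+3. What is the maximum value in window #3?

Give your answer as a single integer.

Answer: 71

Derivation:
step 1: append 59 -> window=[59] (not full yet)
step 2: append 69 -> window=[59, 69] (not full yet)
step 3: append 42 -> window=[59, 69, 42] (not full yet)
step 4: append 46 -> window=[59, 69, 42, 46] -> max=69
step 5: append 71 -> window=[69, 42, 46, 71] -> max=71
step 6: append 47 -> window=[42, 46, 71, 47] -> max=71
Window #3 max = 71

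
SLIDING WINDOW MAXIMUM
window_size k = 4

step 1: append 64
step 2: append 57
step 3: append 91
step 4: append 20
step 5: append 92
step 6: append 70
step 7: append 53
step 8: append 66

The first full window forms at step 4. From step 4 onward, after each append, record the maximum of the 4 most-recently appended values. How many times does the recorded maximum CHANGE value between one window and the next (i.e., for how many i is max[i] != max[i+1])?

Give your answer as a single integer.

step 1: append 64 -> window=[64] (not full yet)
step 2: append 57 -> window=[64, 57] (not full yet)
step 3: append 91 -> window=[64, 57, 91] (not full yet)
step 4: append 20 -> window=[64, 57, 91, 20] -> max=91
step 5: append 92 -> window=[57, 91, 20, 92] -> max=92
step 6: append 70 -> window=[91, 20, 92, 70] -> max=92
step 7: append 53 -> window=[20, 92, 70, 53] -> max=92
step 8: append 66 -> window=[92, 70, 53, 66] -> max=92
Recorded maximums: 91 92 92 92 92
Changes between consecutive maximums: 1

Answer: 1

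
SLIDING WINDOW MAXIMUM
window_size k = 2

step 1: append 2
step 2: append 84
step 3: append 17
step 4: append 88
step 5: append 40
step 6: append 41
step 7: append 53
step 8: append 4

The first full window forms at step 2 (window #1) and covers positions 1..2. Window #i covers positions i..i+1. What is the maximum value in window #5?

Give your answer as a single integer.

Answer: 41

Derivation:
step 1: append 2 -> window=[2] (not full yet)
step 2: append 84 -> window=[2, 84] -> max=84
step 3: append 17 -> window=[84, 17] -> max=84
step 4: append 88 -> window=[17, 88] -> max=88
step 5: append 40 -> window=[88, 40] -> max=88
step 6: append 41 -> window=[40, 41] -> max=41
Window #5 max = 41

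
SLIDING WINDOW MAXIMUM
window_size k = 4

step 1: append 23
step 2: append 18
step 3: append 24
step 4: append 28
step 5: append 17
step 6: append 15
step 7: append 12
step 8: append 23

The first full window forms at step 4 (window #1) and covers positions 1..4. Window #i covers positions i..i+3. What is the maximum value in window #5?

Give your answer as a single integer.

step 1: append 23 -> window=[23] (not full yet)
step 2: append 18 -> window=[23, 18] (not full yet)
step 3: append 24 -> window=[23, 18, 24] (not full yet)
step 4: append 28 -> window=[23, 18, 24, 28] -> max=28
step 5: append 17 -> window=[18, 24, 28, 17] -> max=28
step 6: append 15 -> window=[24, 28, 17, 15] -> max=28
step 7: append 12 -> window=[28, 17, 15, 12] -> max=28
step 8: append 23 -> window=[17, 15, 12, 23] -> max=23
Window #5 max = 23

Answer: 23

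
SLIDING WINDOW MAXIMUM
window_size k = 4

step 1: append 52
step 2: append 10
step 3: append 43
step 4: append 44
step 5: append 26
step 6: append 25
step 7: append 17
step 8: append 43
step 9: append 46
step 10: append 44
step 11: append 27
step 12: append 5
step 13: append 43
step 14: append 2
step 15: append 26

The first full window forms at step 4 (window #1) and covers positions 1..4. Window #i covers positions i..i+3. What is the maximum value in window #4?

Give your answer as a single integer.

step 1: append 52 -> window=[52] (not full yet)
step 2: append 10 -> window=[52, 10] (not full yet)
step 3: append 43 -> window=[52, 10, 43] (not full yet)
step 4: append 44 -> window=[52, 10, 43, 44] -> max=52
step 5: append 26 -> window=[10, 43, 44, 26] -> max=44
step 6: append 25 -> window=[43, 44, 26, 25] -> max=44
step 7: append 17 -> window=[44, 26, 25, 17] -> max=44
Window #4 max = 44

Answer: 44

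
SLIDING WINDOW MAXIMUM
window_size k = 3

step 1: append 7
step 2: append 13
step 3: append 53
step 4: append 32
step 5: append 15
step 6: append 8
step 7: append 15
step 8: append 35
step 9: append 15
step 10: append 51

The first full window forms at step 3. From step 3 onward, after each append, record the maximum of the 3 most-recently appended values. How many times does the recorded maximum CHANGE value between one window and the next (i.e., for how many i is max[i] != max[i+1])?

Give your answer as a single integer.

Answer: 4

Derivation:
step 1: append 7 -> window=[7] (not full yet)
step 2: append 13 -> window=[7, 13] (not full yet)
step 3: append 53 -> window=[7, 13, 53] -> max=53
step 4: append 32 -> window=[13, 53, 32] -> max=53
step 5: append 15 -> window=[53, 32, 15] -> max=53
step 6: append 8 -> window=[32, 15, 8] -> max=32
step 7: append 15 -> window=[15, 8, 15] -> max=15
step 8: append 35 -> window=[8, 15, 35] -> max=35
step 9: append 15 -> window=[15, 35, 15] -> max=35
step 10: append 51 -> window=[35, 15, 51] -> max=51
Recorded maximums: 53 53 53 32 15 35 35 51
Changes between consecutive maximums: 4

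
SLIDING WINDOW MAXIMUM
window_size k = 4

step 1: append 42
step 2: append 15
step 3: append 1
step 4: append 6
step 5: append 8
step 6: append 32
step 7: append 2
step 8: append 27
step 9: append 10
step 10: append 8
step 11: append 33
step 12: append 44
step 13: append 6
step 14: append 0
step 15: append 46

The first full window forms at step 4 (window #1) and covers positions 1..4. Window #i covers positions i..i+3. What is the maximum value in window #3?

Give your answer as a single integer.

step 1: append 42 -> window=[42] (not full yet)
step 2: append 15 -> window=[42, 15] (not full yet)
step 3: append 1 -> window=[42, 15, 1] (not full yet)
step 4: append 6 -> window=[42, 15, 1, 6] -> max=42
step 5: append 8 -> window=[15, 1, 6, 8] -> max=15
step 6: append 32 -> window=[1, 6, 8, 32] -> max=32
Window #3 max = 32

Answer: 32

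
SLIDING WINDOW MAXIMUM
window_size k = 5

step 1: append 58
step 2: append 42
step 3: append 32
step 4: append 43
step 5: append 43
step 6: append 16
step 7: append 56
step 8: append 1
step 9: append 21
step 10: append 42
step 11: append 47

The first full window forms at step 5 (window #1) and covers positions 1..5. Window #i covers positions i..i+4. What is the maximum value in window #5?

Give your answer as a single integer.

Answer: 56

Derivation:
step 1: append 58 -> window=[58] (not full yet)
step 2: append 42 -> window=[58, 42] (not full yet)
step 3: append 32 -> window=[58, 42, 32] (not full yet)
step 4: append 43 -> window=[58, 42, 32, 43] (not full yet)
step 5: append 43 -> window=[58, 42, 32, 43, 43] -> max=58
step 6: append 16 -> window=[42, 32, 43, 43, 16] -> max=43
step 7: append 56 -> window=[32, 43, 43, 16, 56] -> max=56
step 8: append 1 -> window=[43, 43, 16, 56, 1] -> max=56
step 9: append 21 -> window=[43, 16, 56, 1, 21] -> max=56
Window #5 max = 56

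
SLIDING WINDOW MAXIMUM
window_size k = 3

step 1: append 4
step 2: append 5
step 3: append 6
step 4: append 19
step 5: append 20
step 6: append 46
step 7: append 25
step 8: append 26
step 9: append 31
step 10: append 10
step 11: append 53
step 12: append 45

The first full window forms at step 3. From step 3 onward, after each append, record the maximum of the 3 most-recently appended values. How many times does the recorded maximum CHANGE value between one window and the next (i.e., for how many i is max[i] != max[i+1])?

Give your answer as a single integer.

Answer: 5

Derivation:
step 1: append 4 -> window=[4] (not full yet)
step 2: append 5 -> window=[4, 5] (not full yet)
step 3: append 6 -> window=[4, 5, 6] -> max=6
step 4: append 19 -> window=[5, 6, 19] -> max=19
step 5: append 20 -> window=[6, 19, 20] -> max=20
step 6: append 46 -> window=[19, 20, 46] -> max=46
step 7: append 25 -> window=[20, 46, 25] -> max=46
step 8: append 26 -> window=[46, 25, 26] -> max=46
step 9: append 31 -> window=[25, 26, 31] -> max=31
step 10: append 10 -> window=[26, 31, 10] -> max=31
step 11: append 53 -> window=[31, 10, 53] -> max=53
step 12: append 45 -> window=[10, 53, 45] -> max=53
Recorded maximums: 6 19 20 46 46 46 31 31 53 53
Changes between consecutive maximums: 5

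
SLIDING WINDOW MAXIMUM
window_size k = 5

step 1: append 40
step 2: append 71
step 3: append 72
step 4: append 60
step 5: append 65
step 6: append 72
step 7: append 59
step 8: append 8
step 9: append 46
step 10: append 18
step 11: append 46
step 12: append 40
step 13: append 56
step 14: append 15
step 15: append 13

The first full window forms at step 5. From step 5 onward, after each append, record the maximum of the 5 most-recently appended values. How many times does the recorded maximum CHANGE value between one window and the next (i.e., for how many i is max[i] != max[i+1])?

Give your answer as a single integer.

Answer: 3

Derivation:
step 1: append 40 -> window=[40] (not full yet)
step 2: append 71 -> window=[40, 71] (not full yet)
step 3: append 72 -> window=[40, 71, 72] (not full yet)
step 4: append 60 -> window=[40, 71, 72, 60] (not full yet)
step 5: append 65 -> window=[40, 71, 72, 60, 65] -> max=72
step 6: append 72 -> window=[71, 72, 60, 65, 72] -> max=72
step 7: append 59 -> window=[72, 60, 65, 72, 59] -> max=72
step 8: append 8 -> window=[60, 65, 72, 59, 8] -> max=72
step 9: append 46 -> window=[65, 72, 59, 8, 46] -> max=72
step 10: append 18 -> window=[72, 59, 8, 46, 18] -> max=72
step 11: append 46 -> window=[59, 8, 46, 18, 46] -> max=59
step 12: append 40 -> window=[8, 46, 18, 46, 40] -> max=46
step 13: append 56 -> window=[46, 18, 46, 40, 56] -> max=56
step 14: append 15 -> window=[18, 46, 40, 56, 15] -> max=56
step 15: append 13 -> window=[46, 40, 56, 15, 13] -> max=56
Recorded maximums: 72 72 72 72 72 72 59 46 56 56 56
Changes between consecutive maximums: 3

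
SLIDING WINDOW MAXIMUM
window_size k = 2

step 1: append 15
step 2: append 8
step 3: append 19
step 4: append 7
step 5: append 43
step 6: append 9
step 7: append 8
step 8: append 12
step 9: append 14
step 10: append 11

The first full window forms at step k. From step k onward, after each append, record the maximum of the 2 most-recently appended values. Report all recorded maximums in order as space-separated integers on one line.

Answer: 15 19 19 43 43 9 12 14 14

Derivation:
step 1: append 15 -> window=[15] (not full yet)
step 2: append 8 -> window=[15, 8] -> max=15
step 3: append 19 -> window=[8, 19] -> max=19
step 4: append 7 -> window=[19, 7] -> max=19
step 5: append 43 -> window=[7, 43] -> max=43
step 6: append 9 -> window=[43, 9] -> max=43
step 7: append 8 -> window=[9, 8] -> max=9
step 8: append 12 -> window=[8, 12] -> max=12
step 9: append 14 -> window=[12, 14] -> max=14
step 10: append 11 -> window=[14, 11] -> max=14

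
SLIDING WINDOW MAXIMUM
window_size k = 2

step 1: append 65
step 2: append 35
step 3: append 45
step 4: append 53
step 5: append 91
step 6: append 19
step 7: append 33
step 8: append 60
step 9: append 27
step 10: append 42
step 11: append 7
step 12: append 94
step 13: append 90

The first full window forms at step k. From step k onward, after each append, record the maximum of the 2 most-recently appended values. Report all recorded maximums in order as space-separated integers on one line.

step 1: append 65 -> window=[65] (not full yet)
step 2: append 35 -> window=[65, 35] -> max=65
step 3: append 45 -> window=[35, 45] -> max=45
step 4: append 53 -> window=[45, 53] -> max=53
step 5: append 91 -> window=[53, 91] -> max=91
step 6: append 19 -> window=[91, 19] -> max=91
step 7: append 33 -> window=[19, 33] -> max=33
step 8: append 60 -> window=[33, 60] -> max=60
step 9: append 27 -> window=[60, 27] -> max=60
step 10: append 42 -> window=[27, 42] -> max=42
step 11: append 7 -> window=[42, 7] -> max=42
step 12: append 94 -> window=[7, 94] -> max=94
step 13: append 90 -> window=[94, 90] -> max=94

Answer: 65 45 53 91 91 33 60 60 42 42 94 94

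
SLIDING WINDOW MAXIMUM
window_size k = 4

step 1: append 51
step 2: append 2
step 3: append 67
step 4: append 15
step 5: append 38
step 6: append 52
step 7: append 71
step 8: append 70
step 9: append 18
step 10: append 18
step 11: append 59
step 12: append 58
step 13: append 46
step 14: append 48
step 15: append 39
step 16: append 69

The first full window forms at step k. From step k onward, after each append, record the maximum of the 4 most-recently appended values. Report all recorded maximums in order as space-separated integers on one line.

step 1: append 51 -> window=[51] (not full yet)
step 2: append 2 -> window=[51, 2] (not full yet)
step 3: append 67 -> window=[51, 2, 67] (not full yet)
step 4: append 15 -> window=[51, 2, 67, 15] -> max=67
step 5: append 38 -> window=[2, 67, 15, 38] -> max=67
step 6: append 52 -> window=[67, 15, 38, 52] -> max=67
step 7: append 71 -> window=[15, 38, 52, 71] -> max=71
step 8: append 70 -> window=[38, 52, 71, 70] -> max=71
step 9: append 18 -> window=[52, 71, 70, 18] -> max=71
step 10: append 18 -> window=[71, 70, 18, 18] -> max=71
step 11: append 59 -> window=[70, 18, 18, 59] -> max=70
step 12: append 58 -> window=[18, 18, 59, 58] -> max=59
step 13: append 46 -> window=[18, 59, 58, 46] -> max=59
step 14: append 48 -> window=[59, 58, 46, 48] -> max=59
step 15: append 39 -> window=[58, 46, 48, 39] -> max=58
step 16: append 69 -> window=[46, 48, 39, 69] -> max=69

Answer: 67 67 67 71 71 71 71 70 59 59 59 58 69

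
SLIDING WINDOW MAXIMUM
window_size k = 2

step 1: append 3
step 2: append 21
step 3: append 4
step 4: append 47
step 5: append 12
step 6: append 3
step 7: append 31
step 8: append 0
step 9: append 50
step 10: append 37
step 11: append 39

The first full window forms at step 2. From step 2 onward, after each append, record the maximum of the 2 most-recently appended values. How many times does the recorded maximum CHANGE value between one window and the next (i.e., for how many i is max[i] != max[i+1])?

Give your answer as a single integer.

Answer: 5

Derivation:
step 1: append 3 -> window=[3] (not full yet)
step 2: append 21 -> window=[3, 21] -> max=21
step 3: append 4 -> window=[21, 4] -> max=21
step 4: append 47 -> window=[4, 47] -> max=47
step 5: append 12 -> window=[47, 12] -> max=47
step 6: append 3 -> window=[12, 3] -> max=12
step 7: append 31 -> window=[3, 31] -> max=31
step 8: append 0 -> window=[31, 0] -> max=31
step 9: append 50 -> window=[0, 50] -> max=50
step 10: append 37 -> window=[50, 37] -> max=50
step 11: append 39 -> window=[37, 39] -> max=39
Recorded maximums: 21 21 47 47 12 31 31 50 50 39
Changes between consecutive maximums: 5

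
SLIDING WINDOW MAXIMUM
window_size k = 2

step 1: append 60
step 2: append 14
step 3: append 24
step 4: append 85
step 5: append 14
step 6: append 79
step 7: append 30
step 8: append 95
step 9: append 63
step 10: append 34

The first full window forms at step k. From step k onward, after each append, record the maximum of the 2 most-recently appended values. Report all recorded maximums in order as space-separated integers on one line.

Answer: 60 24 85 85 79 79 95 95 63

Derivation:
step 1: append 60 -> window=[60] (not full yet)
step 2: append 14 -> window=[60, 14] -> max=60
step 3: append 24 -> window=[14, 24] -> max=24
step 4: append 85 -> window=[24, 85] -> max=85
step 5: append 14 -> window=[85, 14] -> max=85
step 6: append 79 -> window=[14, 79] -> max=79
step 7: append 30 -> window=[79, 30] -> max=79
step 8: append 95 -> window=[30, 95] -> max=95
step 9: append 63 -> window=[95, 63] -> max=95
step 10: append 34 -> window=[63, 34] -> max=63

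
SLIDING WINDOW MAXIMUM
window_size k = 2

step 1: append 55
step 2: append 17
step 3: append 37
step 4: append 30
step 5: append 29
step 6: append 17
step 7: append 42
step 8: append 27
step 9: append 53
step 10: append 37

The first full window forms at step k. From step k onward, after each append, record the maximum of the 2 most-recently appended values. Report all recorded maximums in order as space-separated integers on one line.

step 1: append 55 -> window=[55] (not full yet)
step 2: append 17 -> window=[55, 17] -> max=55
step 3: append 37 -> window=[17, 37] -> max=37
step 4: append 30 -> window=[37, 30] -> max=37
step 5: append 29 -> window=[30, 29] -> max=30
step 6: append 17 -> window=[29, 17] -> max=29
step 7: append 42 -> window=[17, 42] -> max=42
step 8: append 27 -> window=[42, 27] -> max=42
step 9: append 53 -> window=[27, 53] -> max=53
step 10: append 37 -> window=[53, 37] -> max=53

Answer: 55 37 37 30 29 42 42 53 53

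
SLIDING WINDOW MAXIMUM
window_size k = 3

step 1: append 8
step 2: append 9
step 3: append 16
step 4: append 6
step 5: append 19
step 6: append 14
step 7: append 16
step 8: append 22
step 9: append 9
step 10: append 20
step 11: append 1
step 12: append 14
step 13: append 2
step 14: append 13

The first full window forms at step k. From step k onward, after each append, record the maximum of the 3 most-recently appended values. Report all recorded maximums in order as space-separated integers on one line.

step 1: append 8 -> window=[8] (not full yet)
step 2: append 9 -> window=[8, 9] (not full yet)
step 3: append 16 -> window=[8, 9, 16] -> max=16
step 4: append 6 -> window=[9, 16, 6] -> max=16
step 5: append 19 -> window=[16, 6, 19] -> max=19
step 6: append 14 -> window=[6, 19, 14] -> max=19
step 7: append 16 -> window=[19, 14, 16] -> max=19
step 8: append 22 -> window=[14, 16, 22] -> max=22
step 9: append 9 -> window=[16, 22, 9] -> max=22
step 10: append 20 -> window=[22, 9, 20] -> max=22
step 11: append 1 -> window=[9, 20, 1] -> max=20
step 12: append 14 -> window=[20, 1, 14] -> max=20
step 13: append 2 -> window=[1, 14, 2] -> max=14
step 14: append 13 -> window=[14, 2, 13] -> max=14

Answer: 16 16 19 19 19 22 22 22 20 20 14 14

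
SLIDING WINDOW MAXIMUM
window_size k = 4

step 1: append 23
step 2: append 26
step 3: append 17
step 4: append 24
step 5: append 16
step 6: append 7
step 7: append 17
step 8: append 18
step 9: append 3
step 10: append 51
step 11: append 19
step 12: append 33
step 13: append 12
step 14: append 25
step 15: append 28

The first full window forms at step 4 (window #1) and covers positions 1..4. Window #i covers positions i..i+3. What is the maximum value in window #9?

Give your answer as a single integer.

step 1: append 23 -> window=[23] (not full yet)
step 2: append 26 -> window=[23, 26] (not full yet)
step 3: append 17 -> window=[23, 26, 17] (not full yet)
step 4: append 24 -> window=[23, 26, 17, 24] -> max=26
step 5: append 16 -> window=[26, 17, 24, 16] -> max=26
step 6: append 7 -> window=[17, 24, 16, 7] -> max=24
step 7: append 17 -> window=[24, 16, 7, 17] -> max=24
step 8: append 18 -> window=[16, 7, 17, 18] -> max=18
step 9: append 3 -> window=[7, 17, 18, 3] -> max=18
step 10: append 51 -> window=[17, 18, 3, 51] -> max=51
step 11: append 19 -> window=[18, 3, 51, 19] -> max=51
step 12: append 33 -> window=[3, 51, 19, 33] -> max=51
Window #9 max = 51

Answer: 51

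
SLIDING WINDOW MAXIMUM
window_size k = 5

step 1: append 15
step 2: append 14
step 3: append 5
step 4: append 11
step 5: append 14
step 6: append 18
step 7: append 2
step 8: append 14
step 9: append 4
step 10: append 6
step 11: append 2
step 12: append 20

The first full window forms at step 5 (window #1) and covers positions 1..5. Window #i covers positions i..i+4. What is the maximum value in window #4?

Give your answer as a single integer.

Answer: 18

Derivation:
step 1: append 15 -> window=[15] (not full yet)
step 2: append 14 -> window=[15, 14] (not full yet)
step 3: append 5 -> window=[15, 14, 5] (not full yet)
step 4: append 11 -> window=[15, 14, 5, 11] (not full yet)
step 5: append 14 -> window=[15, 14, 5, 11, 14] -> max=15
step 6: append 18 -> window=[14, 5, 11, 14, 18] -> max=18
step 7: append 2 -> window=[5, 11, 14, 18, 2] -> max=18
step 8: append 14 -> window=[11, 14, 18, 2, 14] -> max=18
Window #4 max = 18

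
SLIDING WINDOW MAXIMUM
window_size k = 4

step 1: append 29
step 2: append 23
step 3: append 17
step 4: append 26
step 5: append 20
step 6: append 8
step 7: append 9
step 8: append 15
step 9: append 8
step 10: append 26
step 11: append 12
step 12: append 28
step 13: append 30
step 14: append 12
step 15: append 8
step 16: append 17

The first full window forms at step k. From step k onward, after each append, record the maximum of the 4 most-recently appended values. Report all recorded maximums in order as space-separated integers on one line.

step 1: append 29 -> window=[29] (not full yet)
step 2: append 23 -> window=[29, 23] (not full yet)
step 3: append 17 -> window=[29, 23, 17] (not full yet)
step 4: append 26 -> window=[29, 23, 17, 26] -> max=29
step 5: append 20 -> window=[23, 17, 26, 20] -> max=26
step 6: append 8 -> window=[17, 26, 20, 8] -> max=26
step 7: append 9 -> window=[26, 20, 8, 9] -> max=26
step 8: append 15 -> window=[20, 8, 9, 15] -> max=20
step 9: append 8 -> window=[8, 9, 15, 8] -> max=15
step 10: append 26 -> window=[9, 15, 8, 26] -> max=26
step 11: append 12 -> window=[15, 8, 26, 12] -> max=26
step 12: append 28 -> window=[8, 26, 12, 28] -> max=28
step 13: append 30 -> window=[26, 12, 28, 30] -> max=30
step 14: append 12 -> window=[12, 28, 30, 12] -> max=30
step 15: append 8 -> window=[28, 30, 12, 8] -> max=30
step 16: append 17 -> window=[30, 12, 8, 17] -> max=30

Answer: 29 26 26 26 20 15 26 26 28 30 30 30 30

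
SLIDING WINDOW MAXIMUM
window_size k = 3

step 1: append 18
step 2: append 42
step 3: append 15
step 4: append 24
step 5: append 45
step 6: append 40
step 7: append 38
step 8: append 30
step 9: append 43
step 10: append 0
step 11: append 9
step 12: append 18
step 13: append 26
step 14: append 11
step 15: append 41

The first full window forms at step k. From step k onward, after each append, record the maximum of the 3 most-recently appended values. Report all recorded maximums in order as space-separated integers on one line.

Answer: 42 42 45 45 45 40 43 43 43 18 26 26 41

Derivation:
step 1: append 18 -> window=[18] (not full yet)
step 2: append 42 -> window=[18, 42] (not full yet)
step 3: append 15 -> window=[18, 42, 15] -> max=42
step 4: append 24 -> window=[42, 15, 24] -> max=42
step 5: append 45 -> window=[15, 24, 45] -> max=45
step 6: append 40 -> window=[24, 45, 40] -> max=45
step 7: append 38 -> window=[45, 40, 38] -> max=45
step 8: append 30 -> window=[40, 38, 30] -> max=40
step 9: append 43 -> window=[38, 30, 43] -> max=43
step 10: append 0 -> window=[30, 43, 0] -> max=43
step 11: append 9 -> window=[43, 0, 9] -> max=43
step 12: append 18 -> window=[0, 9, 18] -> max=18
step 13: append 26 -> window=[9, 18, 26] -> max=26
step 14: append 11 -> window=[18, 26, 11] -> max=26
step 15: append 41 -> window=[26, 11, 41] -> max=41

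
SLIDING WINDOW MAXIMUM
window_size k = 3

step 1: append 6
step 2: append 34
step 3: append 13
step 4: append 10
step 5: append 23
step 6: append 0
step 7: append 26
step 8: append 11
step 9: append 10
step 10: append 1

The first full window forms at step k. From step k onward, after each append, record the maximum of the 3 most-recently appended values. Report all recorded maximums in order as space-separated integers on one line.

step 1: append 6 -> window=[6] (not full yet)
step 2: append 34 -> window=[6, 34] (not full yet)
step 3: append 13 -> window=[6, 34, 13] -> max=34
step 4: append 10 -> window=[34, 13, 10] -> max=34
step 5: append 23 -> window=[13, 10, 23] -> max=23
step 6: append 0 -> window=[10, 23, 0] -> max=23
step 7: append 26 -> window=[23, 0, 26] -> max=26
step 8: append 11 -> window=[0, 26, 11] -> max=26
step 9: append 10 -> window=[26, 11, 10] -> max=26
step 10: append 1 -> window=[11, 10, 1] -> max=11

Answer: 34 34 23 23 26 26 26 11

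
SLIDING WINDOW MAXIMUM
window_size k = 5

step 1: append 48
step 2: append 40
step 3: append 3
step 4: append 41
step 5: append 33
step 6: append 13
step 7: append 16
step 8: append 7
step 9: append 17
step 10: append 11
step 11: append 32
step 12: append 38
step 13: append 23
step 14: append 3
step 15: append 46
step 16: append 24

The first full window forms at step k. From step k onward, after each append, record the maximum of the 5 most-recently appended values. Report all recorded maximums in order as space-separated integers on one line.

Answer: 48 41 41 41 33 17 32 38 38 38 46 46

Derivation:
step 1: append 48 -> window=[48] (not full yet)
step 2: append 40 -> window=[48, 40] (not full yet)
step 3: append 3 -> window=[48, 40, 3] (not full yet)
step 4: append 41 -> window=[48, 40, 3, 41] (not full yet)
step 5: append 33 -> window=[48, 40, 3, 41, 33] -> max=48
step 6: append 13 -> window=[40, 3, 41, 33, 13] -> max=41
step 7: append 16 -> window=[3, 41, 33, 13, 16] -> max=41
step 8: append 7 -> window=[41, 33, 13, 16, 7] -> max=41
step 9: append 17 -> window=[33, 13, 16, 7, 17] -> max=33
step 10: append 11 -> window=[13, 16, 7, 17, 11] -> max=17
step 11: append 32 -> window=[16, 7, 17, 11, 32] -> max=32
step 12: append 38 -> window=[7, 17, 11, 32, 38] -> max=38
step 13: append 23 -> window=[17, 11, 32, 38, 23] -> max=38
step 14: append 3 -> window=[11, 32, 38, 23, 3] -> max=38
step 15: append 46 -> window=[32, 38, 23, 3, 46] -> max=46
step 16: append 24 -> window=[38, 23, 3, 46, 24] -> max=46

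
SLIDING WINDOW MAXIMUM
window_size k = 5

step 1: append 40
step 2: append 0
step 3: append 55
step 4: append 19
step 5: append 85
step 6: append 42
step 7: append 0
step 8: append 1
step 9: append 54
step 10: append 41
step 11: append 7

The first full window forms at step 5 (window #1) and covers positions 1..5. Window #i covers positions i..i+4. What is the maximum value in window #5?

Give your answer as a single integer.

step 1: append 40 -> window=[40] (not full yet)
step 2: append 0 -> window=[40, 0] (not full yet)
step 3: append 55 -> window=[40, 0, 55] (not full yet)
step 4: append 19 -> window=[40, 0, 55, 19] (not full yet)
step 5: append 85 -> window=[40, 0, 55, 19, 85] -> max=85
step 6: append 42 -> window=[0, 55, 19, 85, 42] -> max=85
step 7: append 0 -> window=[55, 19, 85, 42, 0] -> max=85
step 8: append 1 -> window=[19, 85, 42, 0, 1] -> max=85
step 9: append 54 -> window=[85, 42, 0, 1, 54] -> max=85
Window #5 max = 85

Answer: 85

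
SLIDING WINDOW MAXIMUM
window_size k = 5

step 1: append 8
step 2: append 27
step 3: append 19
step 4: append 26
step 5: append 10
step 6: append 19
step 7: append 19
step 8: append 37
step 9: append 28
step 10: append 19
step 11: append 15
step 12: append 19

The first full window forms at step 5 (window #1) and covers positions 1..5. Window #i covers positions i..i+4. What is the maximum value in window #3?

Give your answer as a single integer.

Answer: 26

Derivation:
step 1: append 8 -> window=[8] (not full yet)
step 2: append 27 -> window=[8, 27] (not full yet)
step 3: append 19 -> window=[8, 27, 19] (not full yet)
step 4: append 26 -> window=[8, 27, 19, 26] (not full yet)
step 5: append 10 -> window=[8, 27, 19, 26, 10] -> max=27
step 6: append 19 -> window=[27, 19, 26, 10, 19] -> max=27
step 7: append 19 -> window=[19, 26, 10, 19, 19] -> max=26
Window #3 max = 26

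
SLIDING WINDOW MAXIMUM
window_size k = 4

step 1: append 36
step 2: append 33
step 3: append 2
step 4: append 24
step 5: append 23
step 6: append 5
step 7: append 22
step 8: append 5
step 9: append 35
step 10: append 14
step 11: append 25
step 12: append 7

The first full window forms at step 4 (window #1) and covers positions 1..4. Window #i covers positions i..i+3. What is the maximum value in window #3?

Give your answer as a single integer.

step 1: append 36 -> window=[36] (not full yet)
step 2: append 33 -> window=[36, 33] (not full yet)
step 3: append 2 -> window=[36, 33, 2] (not full yet)
step 4: append 24 -> window=[36, 33, 2, 24] -> max=36
step 5: append 23 -> window=[33, 2, 24, 23] -> max=33
step 6: append 5 -> window=[2, 24, 23, 5] -> max=24
Window #3 max = 24

Answer: 24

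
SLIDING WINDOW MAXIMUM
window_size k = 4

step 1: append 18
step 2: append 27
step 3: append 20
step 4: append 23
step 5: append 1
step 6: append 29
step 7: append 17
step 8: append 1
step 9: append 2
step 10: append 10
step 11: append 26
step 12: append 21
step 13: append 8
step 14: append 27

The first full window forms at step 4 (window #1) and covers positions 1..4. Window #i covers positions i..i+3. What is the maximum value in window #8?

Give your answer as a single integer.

step 1: append 18 -> window=[18] (not full yet)
step 2: append 27 -> window=[18, 27] (not full yet)
step 3: append 20 -> window=[18, 27, 20] (not full yet)
step 4: append 23 -> window=[18, 27, 20, 23] -> max=27
step 5: append 1 -> window=[27, 20, 23, 1] -> max=27
step 6: append 29 -> window=[20, 23, 1, 29] -> max=29
step 7: append 17 -> window=[23, 1, 29, 17] -> max=29
step 8: append 1 -> window=[1, 29, 17, 1] -> max=29
step 9: append 2 -> window=[29, 17, 1, 2] -> max=29
step 10: append 10 -> window=[17, 1, 2, 10] -> max=17
step 11: append 26 -> window=[1, 2, 10, 26] -> max=26
Window #8 max = 26

Answer: 26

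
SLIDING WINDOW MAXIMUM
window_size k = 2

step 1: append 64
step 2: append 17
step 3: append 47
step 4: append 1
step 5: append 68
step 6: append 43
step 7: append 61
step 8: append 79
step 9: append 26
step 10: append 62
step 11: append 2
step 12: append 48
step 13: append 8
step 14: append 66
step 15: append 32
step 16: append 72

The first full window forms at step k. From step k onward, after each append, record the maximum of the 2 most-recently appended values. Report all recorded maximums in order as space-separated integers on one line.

Answer: 64 47 47 68 68 61 79 79 62 62 48 48 66 66 72

Derivation:
step 1: append 64 -> window=[64] (not full yet)
step 2: append 17 -> window=[64, 17] -> max=64
step 3: append 47 -> window=[17, 47] -> max=47
step 4: append 1 -> window=[47, 1] -> max=47
step 5: append 68 -> window=[1, 68] -> max=68
step 6: append 43 -> window=[68, 43] -> max=68
step 7: append 61 -> window=[43, 61] -> max=61
step 8: append 79 -> window=[61, 79] -> max=79
step 9: append 26 -> window=[79, 26] -> max=79
step 10: append 62 -> window=[26, 62] -> max=62
step 11: append 2 -> window=[62, 2] -> max=62
step 12: append 48 -> window=[2, 48] -> max=48
step 13: append 8 -> window=[48, 8] -> max=48
step 14: append 66 -> window=[8, 66] -> max=66
step 15: append 32 -> window=[66, 32] -> max=66
step 16: append 72 -> window=[32, 72] -> max=72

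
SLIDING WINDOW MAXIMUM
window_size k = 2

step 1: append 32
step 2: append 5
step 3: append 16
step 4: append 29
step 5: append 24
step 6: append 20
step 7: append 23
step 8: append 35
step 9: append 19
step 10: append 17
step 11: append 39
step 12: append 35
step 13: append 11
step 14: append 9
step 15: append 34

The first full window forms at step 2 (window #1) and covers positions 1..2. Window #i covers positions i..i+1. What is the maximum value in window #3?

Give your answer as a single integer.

Answer: 29

Derivation:
step 1: append 32 -> window=[32] (not full yet)
step 2: append 5 -> window=[32, 5] -> max=32
step 3: append 16 -> window=[5, 16] -> max=16
step 4: append 29 -> window=[16, 29] -> max=29
Window #3 max = 29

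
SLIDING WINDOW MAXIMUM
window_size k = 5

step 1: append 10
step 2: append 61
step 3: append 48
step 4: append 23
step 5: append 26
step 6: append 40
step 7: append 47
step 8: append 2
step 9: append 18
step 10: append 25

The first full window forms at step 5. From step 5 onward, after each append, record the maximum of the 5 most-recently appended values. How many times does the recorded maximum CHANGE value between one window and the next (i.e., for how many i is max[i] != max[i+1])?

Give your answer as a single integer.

Answer: 2

Derivation:
step 1: append 10 -> window=[10] (not full yet)
step 2: append 61 -> window=[10, 61] (not full yet)
step 3: append 48 -> window=[10, 61, 48] (not full yet)
step 4: append 23 -> window=[10, 61, 48, 23] (not full yet)
step 5: append 26 -> window=[10, 61, 48, 23, 26] -> max=61
step 6: append 40 -> window=[61, 48, 23, 26, 40] -> max=61
step 7: append 47 -> window=[48, 23, 26, 40, 47] -> max=48
step 8: append 2 -> window=[23, 26, 40, 47, 2] -> max=47
step 9: append 18 -> window=[26, 40, 47, 2, 18] -> max=47
step 10: append 25 -> window=[40, 47, 2, 18, 25] -> max=47
Recorded maximums: 61 61 48 47 47 47
Changes between consecutive maximums: 2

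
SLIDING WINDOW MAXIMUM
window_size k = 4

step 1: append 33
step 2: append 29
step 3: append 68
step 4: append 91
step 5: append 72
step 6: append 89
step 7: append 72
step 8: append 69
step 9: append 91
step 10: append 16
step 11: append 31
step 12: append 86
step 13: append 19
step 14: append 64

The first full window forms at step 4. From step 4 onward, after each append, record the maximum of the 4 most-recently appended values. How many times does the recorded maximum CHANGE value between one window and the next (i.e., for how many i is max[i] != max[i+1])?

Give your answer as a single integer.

step 1: append 33 -> window=[33] (not full yet)
step 2: append 29 -> window=[33, 29] (not full yet)
step 3: append 68 -> window=[33, 29, 68] (not full yet)
step 4: append 91 -> window=[33, 29, 68, 91] -> max=91
step 5: append 72 -> window=[29, 68, 91, 72] -> max=91
step 6: append 89 -> window=[68, 91, 72, 89] -> max=91
step 7: append 72 -> window=[91, 72, 89, 72] -> max=91
step 8: append 69 -> window=[72, 89, 72, 69] -> max=89
step 9: append 91 -> window=[89, 72, 69, 91] -> max=91
step 10: append 16 -> window=[72, 69, 91, 16] -> max=91
step 11: append 31 -> window=[69, 91, 16, 31] -> max=91
step 12: append 86 -> window=[91, 16, 31, 86] -> max=91
step 13: append 19 -> window=[16, 31, 86, 19] -> max=86
step 14: append 64 -> window=[31, 86, 19, 64] -> max=86
Recorded maximums: 91 91 91 91 89 91 91 91 91 86 86
Changes between consecutive maximums: 3

Answer: 3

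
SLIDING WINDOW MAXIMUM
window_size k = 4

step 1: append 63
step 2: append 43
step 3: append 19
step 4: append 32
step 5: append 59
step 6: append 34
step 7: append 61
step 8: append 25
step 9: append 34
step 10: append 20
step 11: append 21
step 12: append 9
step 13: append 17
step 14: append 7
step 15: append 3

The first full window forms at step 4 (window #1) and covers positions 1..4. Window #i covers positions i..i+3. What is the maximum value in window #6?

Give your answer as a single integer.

step 1: append 63 -> window=[63] (not full yet)
step 2: append 43 -> window=[63, 43] (not full yet)
step 3: append 19 -> window=[63, 43, 19] (not full yet)
step 4: append 32 -> window=[63, 43, 19, 32] -> max=63
step 5: append 59 -> window=[43, 19, 32, 59] -> max=59
step 6: append 34 -> window=[19, 32, 59, 34] -> max=59
step 7: append 61 -> window=[32, 59, 34, 61] -> max=61
step 8: append 25 -> window=[59, 34, 61, 25] -> max=61
step 9: append 34 -> window=[34, 61, 25, 34] -> max=61
Window #6 max = 61

Answer: 61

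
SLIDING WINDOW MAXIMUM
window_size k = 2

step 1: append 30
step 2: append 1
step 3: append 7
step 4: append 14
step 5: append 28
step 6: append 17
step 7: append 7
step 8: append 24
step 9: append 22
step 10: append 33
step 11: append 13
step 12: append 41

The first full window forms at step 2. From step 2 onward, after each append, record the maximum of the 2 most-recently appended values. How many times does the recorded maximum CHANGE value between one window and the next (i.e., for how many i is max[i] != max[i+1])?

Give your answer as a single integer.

step 1: append 30 -> window=[30] (not full yet)
step 2: append 1 -> window=[30, 1] -> max=30
step 3: append 7 -> window=[1, 7] -> max=7
step 4: append 14 -> window=[7, 14] -> max=14
step 5: append 28 -> window=[14, 28] -> max=28
step 6: append 17 -> window=[28, 17] -> max=28
step 7: append 7 -> window=[17, 7] -> max=17
step 8: append 24 -> window=[7, 24] -> max=24
step 9: append 22 -> window=[24, 22] -> max=24
step 10: append 33 -> window=[22, 33] -> max=33
step 11: append 13 -> window=[33, 13] -> max=33
step 12: append 41 -> window=[13, 41] -> max=41
Recorded maximums: 30 7 14 28 28 17 24 24 33 33 41
Changes between consecutive maximums: 7

Answer: 7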